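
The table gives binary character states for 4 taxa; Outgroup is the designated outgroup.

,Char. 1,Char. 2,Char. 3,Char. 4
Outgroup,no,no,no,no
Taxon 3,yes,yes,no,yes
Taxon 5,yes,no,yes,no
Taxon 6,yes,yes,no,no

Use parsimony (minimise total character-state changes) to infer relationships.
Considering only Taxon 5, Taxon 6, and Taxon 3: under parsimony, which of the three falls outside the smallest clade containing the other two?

The outgroup has state 'no' for every character, so 'yes' is the derived state throughout.
All ingroup taxa share the derived state 'yes' for Char. 1; it defines the ingroup but does not resolve relationships within it.
Char. 2: derived state 'yes' in Taxon 3 and Taxon 6 only — synapomorphy for {Taxon 3, Taxon 6}.
Char. 3 (derived state 'yes') is unique to Taxon 5 (autapomorphy; uninformative for grouping).
Char. 4 (derived state 'yes') is unique to Taxon 3 (autapomorphy; uninformative for grouping).
Most parsimonious ingroup topology: ((Taxon 3,Taxon 6),Taxon 5).
Taxon 3 and Taxon 6 share a more recent common ancestor with each other than either does with Taxon 5, so Taxon 5 is the least closely related of the three.

Taxon 5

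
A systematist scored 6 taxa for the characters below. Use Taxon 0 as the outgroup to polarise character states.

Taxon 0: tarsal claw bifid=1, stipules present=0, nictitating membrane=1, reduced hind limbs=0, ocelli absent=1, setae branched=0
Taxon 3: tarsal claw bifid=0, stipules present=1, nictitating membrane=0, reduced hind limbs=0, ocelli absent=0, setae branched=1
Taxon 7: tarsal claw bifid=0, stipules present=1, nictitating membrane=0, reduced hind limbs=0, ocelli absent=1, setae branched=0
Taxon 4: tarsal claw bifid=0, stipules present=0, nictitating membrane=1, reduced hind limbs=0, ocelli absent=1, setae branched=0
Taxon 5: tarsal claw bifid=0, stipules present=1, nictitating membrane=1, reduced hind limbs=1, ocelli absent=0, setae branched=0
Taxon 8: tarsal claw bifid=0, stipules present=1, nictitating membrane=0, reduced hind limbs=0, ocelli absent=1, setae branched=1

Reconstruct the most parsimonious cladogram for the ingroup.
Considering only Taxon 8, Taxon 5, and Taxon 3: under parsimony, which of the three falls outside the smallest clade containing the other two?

Taxon 5

Character polarity is set by the outgroup: the derived state is whichever differs from the outgroup's state, so for tarsal claw bifid, nictitating membrane, ocelli absent the derived state is '0', and for the remaining characters it is '1'.
All ingroup taxa share the derived state '0' for tarsal claw bifid; it defines the ingroup but does not resolve relationships within it.
stipules present: derived state '1' in Taxon 3, Taxon 5, Taxon 7, and Taxon 8 only — synapomorphy for {Taxon 3, Taxon 5, Taxon 7, Taxon 8}.
nictitating membrane: derived state '0' in Taxon 3, Taxon 7, and Taxon 8 only — synapomorphy for {Taxon 3, Taxon 7, Taxon 8}.
reduced hind limbs (derived state '1') is unique to Taxon 5 (autapomorphy; uninformative for grouping).
ocelli absent (state '0') occurs in Taxon 3 and Taxon 5 but conflicts with the nesting implied by the other characters — most parsimoniously interpreted as homoplasy.
setae branched: derived state '1' in Taxon 3 and Taxon 8 only — synapomorphy for {Taxon 3, Taxon 8}.
Most parsimonious ingroup topology: ((((Taxon 3,Taxon 8),Taxon 7),Taxon 5),Taxon 4).
Taxon 3 and Taxon 8 share a more recent common ancestor with each other than either does with Taxon 5, so Taxon 5 is the least closely related of the three.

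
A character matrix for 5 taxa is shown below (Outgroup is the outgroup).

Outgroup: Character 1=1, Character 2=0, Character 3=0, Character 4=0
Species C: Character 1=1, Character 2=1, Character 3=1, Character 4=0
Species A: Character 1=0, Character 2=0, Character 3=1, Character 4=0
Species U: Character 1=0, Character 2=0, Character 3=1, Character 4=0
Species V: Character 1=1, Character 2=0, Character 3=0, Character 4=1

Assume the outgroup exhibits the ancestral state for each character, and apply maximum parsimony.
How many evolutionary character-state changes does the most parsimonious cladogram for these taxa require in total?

Character polarity is set by the outgroup: the derived state is whichever differs from the outgroup's state, so for Character 1 the derived state is '0', and for the remaining characters it is '1'.
Only Species A and Species U show the derived state '0' for Character 1, supporting them as a clade.
Character 2: derived state '1' in Species C only — an autapomorphy, so it tells us nothing about relationships among taxa.
Only Species A, Species C, and Species U show the derived state '1' for Character 3, supporting them as a clade.
Character 4: derived state '1' in Species V only — an autapomorphy, so it tells us nothing about relationships among taxa.
Most parsimonious ingroup topology: ((Species C,(Species A,Species U)),Species V).
Changes per character on this tree: Character 1: 1; Character 2: 1; Character 3: 1; Character 4: 1.
Total = 4.

4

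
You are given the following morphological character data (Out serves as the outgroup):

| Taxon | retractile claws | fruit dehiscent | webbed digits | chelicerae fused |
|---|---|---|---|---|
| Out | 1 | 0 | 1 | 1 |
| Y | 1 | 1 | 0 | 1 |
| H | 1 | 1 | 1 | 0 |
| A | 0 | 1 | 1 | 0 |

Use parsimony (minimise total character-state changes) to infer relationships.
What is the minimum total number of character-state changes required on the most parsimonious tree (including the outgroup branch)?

4

Character polarity is set by the outgroup: the derived state is whichever differs from the outgroup's state, so for retractile claws, webbed digits, chelicerae fused the derived state is '0', and for the remaining characters it is '1'.
retractile claws: derived state '0' in A only — an autapomorphy, so it tells us nothing about relationships among taxa.
All ingroup taxa share the derived state '1' for fruit dehiscent; it defines the ingroup but does not resolve relationships within it.
webbed digits (derived state '0') is unique to Y (autapomorphy; uninformative for grouping).
chelicerae fused: derived state '0' in A and H only — synapomorphy for {A, H}.
Most parsimonious ingroup topology: (Y,(H,A)).
Changes per character on this tree: retractile claws: 1; fruit dehiscent: 1; webbed digits: 1; chelicerae fused: 1.
Total = 4.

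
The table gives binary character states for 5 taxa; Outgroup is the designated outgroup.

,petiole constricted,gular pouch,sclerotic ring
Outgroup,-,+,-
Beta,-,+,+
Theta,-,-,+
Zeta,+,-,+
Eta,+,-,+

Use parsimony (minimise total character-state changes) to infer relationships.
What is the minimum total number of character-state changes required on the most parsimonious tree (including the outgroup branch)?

Character polarity is set by the outgroup: the derived state is whichever differs from the outgroup's state, so for gular pouch the derived state is '-', and for the remaining characters it is '+'.
Only Eta and Zeta show the derived state '+' for petiole constricted, supporting them as a clade.
gular pouch: derived state '-' in Eta, Theta, and Zeta only — synapomorphy for {Eta, Theta, Zeta}.
sclerotic ring (derived state '+') is shared by all ingroup taxa — unites the whole ingroup.
Most parsimonious ingroup topology: (Beta,(Theta,(Zeta,Eta))).
Changes per character on this tree: petiole constricted: 1; gular pouch: 1; sclerotic ring: 1.
Total = 3.

3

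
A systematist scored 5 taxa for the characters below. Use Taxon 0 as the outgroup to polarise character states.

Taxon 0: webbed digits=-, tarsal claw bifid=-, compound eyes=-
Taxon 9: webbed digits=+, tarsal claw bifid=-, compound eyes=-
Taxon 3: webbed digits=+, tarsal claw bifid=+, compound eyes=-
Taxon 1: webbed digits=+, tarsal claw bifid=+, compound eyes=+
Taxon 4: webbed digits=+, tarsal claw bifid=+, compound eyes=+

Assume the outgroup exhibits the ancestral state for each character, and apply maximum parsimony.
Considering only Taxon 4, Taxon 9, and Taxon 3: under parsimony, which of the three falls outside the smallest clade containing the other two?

Taxon 9

The outgroup has state '-' for every character, so '+' is the derived state throughout.
webbed digits (derived state '+') is shared by all ingroup taxa — unites the whole ingroup.
Only Taxon 1, Taxon 3, and Taxon 4 show the derived state '+' for tarsal claw bifid, supporting them as a clade.
compound eyes: derived state '+' in Taxon 1 and Taxon 4 only — synapomorphy for {Taxon 1, Taxon 4}.
Most parsimonious ingroup topology: (Taxon 9,(Taxon 3,(Taxon 1,Taxon 4))).
Taxon 4 and Taxon 3 share a more recent common ancestor with each other than either does with Taxon 9, so Taxon 9 is the least closely related of the three.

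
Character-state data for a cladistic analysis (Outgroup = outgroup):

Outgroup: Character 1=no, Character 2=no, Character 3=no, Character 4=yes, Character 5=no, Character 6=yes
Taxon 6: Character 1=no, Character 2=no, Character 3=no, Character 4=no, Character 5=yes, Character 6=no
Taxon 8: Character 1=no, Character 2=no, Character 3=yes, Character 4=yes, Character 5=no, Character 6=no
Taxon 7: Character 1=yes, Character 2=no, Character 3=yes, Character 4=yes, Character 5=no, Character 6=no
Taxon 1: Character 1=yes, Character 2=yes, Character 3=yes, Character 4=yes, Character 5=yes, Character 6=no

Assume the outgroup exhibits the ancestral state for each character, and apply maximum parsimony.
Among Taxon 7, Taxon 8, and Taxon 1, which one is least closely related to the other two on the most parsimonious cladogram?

Taxon 8

Character polarity is set by the outgroup: the derived state is whichever differs from the outgroup's state, so for Character 4, Character 6 the derived state is 'no', and for the remaining characters it is 'yes'.
Character 1 (derived state 'yes') is shared by Taxon 1 and Taxon 7 — a synapomorphy uniting that clade.
Character 2: derived state 'yes' in Taxon 1 only — an autapomorphy, so it tells us nothing about relationships among taxa.
Character 3 (derived state 'yes') is shared by Taxon 1, Taxon 7, and Taxon 8 — a synapomorphy uniting that clade.
Character 4 (derived state 'no') is unique to Taxon 6 (autapomorphy; uninformative for grouping).
Character 5 groups Taxon 1 and Taxon 6, which is incompatible with the clades supported by the remaining characters; treating it as convergent (homoplasy) costs fewer steps than any alternative tree.
All ingroup taxa share the derived state 'no' for Character 6; it defines the ingroup but does not resolve relationships within it.
Most parsimonious ingroup topology: (Taxon 6,(Taxon 8,(Taxon 7,Taxon 1))).
Taxon 1 and Taxon 7 share a more recent common ancestor with each other than either does with Taxon 8, so Taxon 8 is the least closely related of the three.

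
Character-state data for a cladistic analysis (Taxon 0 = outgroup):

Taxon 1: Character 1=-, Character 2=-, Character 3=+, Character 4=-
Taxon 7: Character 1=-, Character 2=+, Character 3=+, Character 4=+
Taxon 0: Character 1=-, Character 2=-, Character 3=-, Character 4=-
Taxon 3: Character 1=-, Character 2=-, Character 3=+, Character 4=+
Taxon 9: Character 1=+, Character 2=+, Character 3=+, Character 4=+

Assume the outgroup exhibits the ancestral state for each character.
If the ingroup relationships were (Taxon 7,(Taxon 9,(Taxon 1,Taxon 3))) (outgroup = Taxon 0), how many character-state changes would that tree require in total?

6

Map each character onto (Taxon 7,(Taxon 9,(Taxon 1,Taxon 3))) (rooted by Taxon 0) and count the minimum state changes it requires (Fitch parsimony):
Character 1: 1; Character 2: 2; Character 3: 1; Character 4: 2.
Total tree length = 6.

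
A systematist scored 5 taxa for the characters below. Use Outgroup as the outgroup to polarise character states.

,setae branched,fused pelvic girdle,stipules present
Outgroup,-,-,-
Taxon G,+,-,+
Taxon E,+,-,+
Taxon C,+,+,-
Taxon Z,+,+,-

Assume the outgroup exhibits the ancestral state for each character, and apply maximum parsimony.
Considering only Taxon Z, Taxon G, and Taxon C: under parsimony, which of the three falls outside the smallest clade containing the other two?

The outgroup has state '-' for every character, so '+' is the derived state throughout.
All ingroup taxa share the derived state '+' for setae branched; it defines the ingroup but does not resolve relationships within it.
Only Taxon C and Taxon Z show the derived state '+' for fused pelvic girdle, supporting them as a clade.
stipules present: derived state '+' in Taxon E and Taxon G only — synapomorphy for {Taxon E, Taxon G}.
Most parsimonious ingroup topology: ((Taxon G,Taxon E),(Taxon C,Taxon Z)).
Taxon Z and Taxon C share a more recent common ancestor with each other than either does with Taxon G, so Taxon G is the least closely related of the three.

Taxon G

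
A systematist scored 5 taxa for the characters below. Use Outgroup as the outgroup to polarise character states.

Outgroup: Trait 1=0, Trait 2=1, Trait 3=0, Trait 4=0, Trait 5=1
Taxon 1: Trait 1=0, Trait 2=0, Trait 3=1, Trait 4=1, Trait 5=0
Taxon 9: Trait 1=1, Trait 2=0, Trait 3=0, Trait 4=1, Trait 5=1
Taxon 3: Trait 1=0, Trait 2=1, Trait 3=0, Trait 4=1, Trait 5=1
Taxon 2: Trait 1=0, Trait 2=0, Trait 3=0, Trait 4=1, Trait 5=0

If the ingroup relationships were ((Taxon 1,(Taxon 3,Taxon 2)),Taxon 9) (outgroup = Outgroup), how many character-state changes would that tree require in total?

Map each character onto ((Taxon 1,(Taxon 3,Taxon 2)),Taxon 9) (rooted by Outgroup) and count the minimum state changes it requires (Fitch parsimony):
Trait 1: 1; Trait 2: 2; Trait 3: 1; Trait 4: 1; Trait 5: 2.
Total tree length = 7.

7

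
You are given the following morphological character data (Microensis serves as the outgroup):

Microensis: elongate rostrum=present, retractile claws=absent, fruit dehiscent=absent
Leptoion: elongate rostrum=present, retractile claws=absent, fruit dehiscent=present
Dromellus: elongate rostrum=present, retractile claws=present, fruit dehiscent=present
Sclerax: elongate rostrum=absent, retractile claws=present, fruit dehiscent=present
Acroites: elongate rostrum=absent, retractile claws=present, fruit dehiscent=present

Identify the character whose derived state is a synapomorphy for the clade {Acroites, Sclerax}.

Character polarity is set by the outgroup: the derived state is whichever differs from the outgroup's state, so for elongate rostrum the derived state is 'absent', and for the remaining characters it is 'present'.
elongate rostrum (derived state 'absent') is shared by Acroites and Sclerax — a synapomorphy uniting that clade.
retractile claws (derived state 'present') is shared by Acroites, Dromellus, and Sclerax — a synapomorphy uniting that clade.
All ingroup taxa share the derived state 'present' for fruit dehiscent; it defines the ingroup but does not resolve relationships within it.
Most parsimonious ingroup topology: (Leptoion,(Dromellus,(Sclerax,Acroites))).
The clade {Acroites, Sclerax} is supported by elongate rostrum: its derived state 'absent' occurs in exactly those taxa and in no other taxon (including the outgroup).

elongate rostrum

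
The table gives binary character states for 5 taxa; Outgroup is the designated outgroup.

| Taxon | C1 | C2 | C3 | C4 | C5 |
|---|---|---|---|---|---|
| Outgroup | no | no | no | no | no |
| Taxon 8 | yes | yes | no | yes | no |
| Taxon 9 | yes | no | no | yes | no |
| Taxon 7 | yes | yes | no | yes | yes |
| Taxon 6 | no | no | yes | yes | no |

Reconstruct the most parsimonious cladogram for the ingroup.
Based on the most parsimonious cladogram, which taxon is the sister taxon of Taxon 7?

Taxon 8

The outgroup has state 'no' for every character, so 'yes' is the derived state throughout.
C1 (derived state 'yes') is shared by Taxon 7, Taxon 8, and Taxon 9 — a synapomorphy uniting that clade.
C2 (derived state 'yes') is shared by Taxon 7 and Taxon 8 — a synapomorphy uniting that clade.
C3: derived state 'yes' in Taxon 6 only — an autapomorphy, so it tells us nothing about relationships among taxa.
C4 (derived state 'yes') is shared by all ingroup taxa — unites the whole ingroup.
C5 (derived state 'yes') is unique to Taxon 7 (autapomorphy; uninformative for grouping).
Most parsimonious ingroup topology: (((Taxon 8,Taxon 7),Taxon 9),Taxon 6).
Taxon 7 and Taxon 8 form a cherry on this tree, so they are sister taxa.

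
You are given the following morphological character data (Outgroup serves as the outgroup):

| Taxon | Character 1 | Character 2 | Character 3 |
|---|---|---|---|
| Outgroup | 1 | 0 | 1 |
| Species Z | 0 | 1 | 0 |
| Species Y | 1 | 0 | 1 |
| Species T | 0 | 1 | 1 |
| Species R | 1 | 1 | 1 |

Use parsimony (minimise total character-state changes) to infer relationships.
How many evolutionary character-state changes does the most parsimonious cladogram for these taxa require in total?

3

Character polarity is set by the outgroup: the derived state is whichever differs from the outgroup's state, so for Character 1, Character 3 the derived state is '0', and for the remaining characters it is '1'.
Character 1: derived state '0' in Species T and Species Z only — synapomorphy for {Species T, Species Z}.
Character 2: derived state '1' in Species R, Species T, and Species Z only — synapomorphy for {Species R, Species T, Species Z}.
Character 3: derived state '0' in Species Z only — an autapomorphy, so it tells us nothing about relationships among taxa.
Most parsimonious ingroup topology: (Species Y,(Species R,(Species Z,Species T))).
Changes per character on this tree: Character 1: 1; Character 2: 1; Character 3: 1.
Total = 3.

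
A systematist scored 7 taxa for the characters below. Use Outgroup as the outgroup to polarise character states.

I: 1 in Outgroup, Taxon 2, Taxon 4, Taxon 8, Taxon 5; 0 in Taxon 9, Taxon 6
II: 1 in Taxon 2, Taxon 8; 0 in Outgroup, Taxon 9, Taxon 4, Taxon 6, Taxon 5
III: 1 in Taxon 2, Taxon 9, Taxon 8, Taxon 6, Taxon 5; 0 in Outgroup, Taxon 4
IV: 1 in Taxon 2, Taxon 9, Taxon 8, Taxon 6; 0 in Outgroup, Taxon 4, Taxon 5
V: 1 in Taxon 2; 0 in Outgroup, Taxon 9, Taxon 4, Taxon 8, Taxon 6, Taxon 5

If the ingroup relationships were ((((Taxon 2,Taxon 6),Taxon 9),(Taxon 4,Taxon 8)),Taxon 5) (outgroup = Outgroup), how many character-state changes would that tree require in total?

Map each character onto ((((Taxon 2,Taxon 6),Taxon 9),(Taxon 4,Taxon 8)),Taxon 5) (rooted by Outgroup) and count the minimum state changes it requires (Fitch parsimony):
I: 2; II: 2; III: 2; IV: 2; V: 1.
Total tree length = 9.

9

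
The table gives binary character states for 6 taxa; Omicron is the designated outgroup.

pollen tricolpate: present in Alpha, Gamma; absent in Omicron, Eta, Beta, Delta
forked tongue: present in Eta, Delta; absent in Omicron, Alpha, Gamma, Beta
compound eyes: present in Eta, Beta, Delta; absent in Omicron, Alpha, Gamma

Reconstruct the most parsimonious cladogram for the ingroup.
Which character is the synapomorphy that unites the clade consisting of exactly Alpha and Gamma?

The outgroup has state 'absent' for every character, so 'present' is the derived state throughout.
pollen tricolpate (derived state 'present') is shared by Alpha and Gamma — a synapomorphy uniting that clade.
forked tongue: derived state 'present' in Delta and Eta only — synapomorphy for {Delta, Eta}.
compound eyes: derived state 'present' in Beta, Delta, and Eta only — synapomorphy for {Beta, Delta, Eta}.
Most parsimonious ingroup topology: ((Alpha,Gamma),((Eta,Delta),Beta)).
The clade {Alpha, Gamma} is supported by pollen tricolpate: its derived state 'present' occurs in exactly those taxa and in no other taxon (including the outgroup).

pollen tricolpate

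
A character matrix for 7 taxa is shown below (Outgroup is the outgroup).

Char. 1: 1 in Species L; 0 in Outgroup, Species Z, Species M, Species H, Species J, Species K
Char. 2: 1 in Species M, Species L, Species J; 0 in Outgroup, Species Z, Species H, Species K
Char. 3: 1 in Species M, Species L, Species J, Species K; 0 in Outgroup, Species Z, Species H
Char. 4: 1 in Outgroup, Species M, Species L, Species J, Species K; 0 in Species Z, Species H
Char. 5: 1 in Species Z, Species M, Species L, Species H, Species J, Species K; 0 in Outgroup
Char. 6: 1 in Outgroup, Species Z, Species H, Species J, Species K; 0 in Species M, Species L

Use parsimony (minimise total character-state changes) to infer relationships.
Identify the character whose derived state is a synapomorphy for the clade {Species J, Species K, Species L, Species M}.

Char. 3

Character polarity is set by the outgroup: the derived state is whichever differs from the outgroup's state, so for Char. 4, Char. 6 the derived state is '0', and for the remaining characters it is '1'.
Char. 1: derived state '1' in Species L only — an autapomorphy, so it tells us nothing about relationships among taxa.
Char. 2: derived state '1' in Species J, Species L, and Species M only — synapomorphy for {Species J, Species L, Species M}.
Only Species J, Species K, Species L, and Species M show the derived state '1' for Char. 3, supporting them as a clade.
Char. 4 (derived state '0') is shared by Species H and Species Z — a synapomorphy uniting that clade.
Char. 5 (derived state '1') is shared by all ingroup taxa — unites the whole ingroup.
Char. 6: derived state '0' in Species L and Species M only — synapomorphy for {Species L, Species M}.
Most parsimonious ingroup topology: ((Species Z,Species H),(((Species M,Species L),Species J),Species K)).
The clade {Species J, Species K, Species L, Species M} is supported by Char. 3: its derived state '1' occurs in exactly those taxa and in no other taxon (including the outgroup).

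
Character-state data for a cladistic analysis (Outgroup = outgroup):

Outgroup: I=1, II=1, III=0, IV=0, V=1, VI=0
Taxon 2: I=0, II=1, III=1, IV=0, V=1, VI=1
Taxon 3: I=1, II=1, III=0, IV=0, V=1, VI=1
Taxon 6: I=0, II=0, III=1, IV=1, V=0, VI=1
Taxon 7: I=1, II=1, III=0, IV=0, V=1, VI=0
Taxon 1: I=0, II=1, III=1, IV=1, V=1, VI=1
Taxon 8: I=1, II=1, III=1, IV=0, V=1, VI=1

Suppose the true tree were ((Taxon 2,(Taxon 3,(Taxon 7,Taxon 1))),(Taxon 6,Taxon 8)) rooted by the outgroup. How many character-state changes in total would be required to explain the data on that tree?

Map each character onto ((Taxon 2,(Taxon 3,(Taxon 7,Taxon 1))),(Taxon 6,Taxon 8)) (rooted by Outgroup) and count the minimum state changes it requires (Fitch parsimony):
I: 3; II: 1; III: 3; IV: 2; V: 1; VI: 2.
Total tree length = 12.

12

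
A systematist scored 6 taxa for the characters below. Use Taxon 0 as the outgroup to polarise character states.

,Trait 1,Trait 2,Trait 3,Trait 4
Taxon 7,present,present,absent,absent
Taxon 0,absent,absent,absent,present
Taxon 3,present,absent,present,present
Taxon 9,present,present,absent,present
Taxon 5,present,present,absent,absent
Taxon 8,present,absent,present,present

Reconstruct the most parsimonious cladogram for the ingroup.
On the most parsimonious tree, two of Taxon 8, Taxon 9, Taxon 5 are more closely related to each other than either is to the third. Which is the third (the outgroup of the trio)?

Character polarity is set by the outgroup: the derived state is whichever differs from the outgroup's state, so for Trait 4 the derived state is 'absent', and for the remaining characters it is 'present'.
All ingroup taxa share the derived state 'present' for Trait 1; it defines the ingroup but does not resolve relationships within it.
Trait 2 (derived state 'present') is shared by Taxon 5, Taxon 7, and Taxon 9 — a synapomorphy uniting that clade.
Only Taxon 3 and Taxon 8 show the derived state 'present' for Trait 3, supporting them as a clade.
Trait 4 (derived state 'absent') is shared by Taxon 5 and Taxon 7 — a synapomorphy uniting that clade.
Most parsimonious ingroup topology: ((Taxon 3,Taxon 8),((Taxon 7,Taxon 5),Taxon 9)).
Taxon 9 and Taxon 5 share a more recent common ancestor with each other than either does with Taxon 8, so Taxon 8 is the least closely related of the three.

Taxon 8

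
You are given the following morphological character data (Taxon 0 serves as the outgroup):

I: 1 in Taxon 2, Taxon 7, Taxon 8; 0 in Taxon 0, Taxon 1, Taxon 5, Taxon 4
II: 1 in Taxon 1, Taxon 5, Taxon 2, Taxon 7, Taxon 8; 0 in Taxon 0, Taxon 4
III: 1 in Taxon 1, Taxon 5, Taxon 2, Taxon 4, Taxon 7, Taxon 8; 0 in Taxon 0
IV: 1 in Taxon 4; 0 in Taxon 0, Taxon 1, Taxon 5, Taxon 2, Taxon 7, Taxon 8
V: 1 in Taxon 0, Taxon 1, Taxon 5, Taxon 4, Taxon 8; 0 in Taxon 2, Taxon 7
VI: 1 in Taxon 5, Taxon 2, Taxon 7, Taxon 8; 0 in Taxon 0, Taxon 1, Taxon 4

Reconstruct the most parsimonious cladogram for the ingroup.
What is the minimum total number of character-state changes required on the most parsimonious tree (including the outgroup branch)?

6

Character polarity is set by the outgroup: the derived state is whichever differs from the outgroup's state, so for V the derived state is '0', and for the remaining characters it is '1'.
Only Taxon 2, Taxon 7, and Taxon 8 show the derived state '1' for I, supporting them as a clade.
II: derived state '1' in Taxon 1, Taxon 2, Taxon 5, Taxon 7, and Taxon 8 only — synapomorphy for {Taxon 1, Taxon 2, Taxon 5, Taxon 7, Taxon 8}.
III (derived state '1') is shared by all ingroup taxa — unites the whole ingroup.
IV: derived state '1' in Taxon 4 only — an autapomorphy, so it tells us nothing about relationships among taxa.
Only Taxon 2 and Taxon 7 show the derived state '0' for V, supporting them as a clade.
VI: derived state '1' in Taxon 2, Taxon 5, Taxon 7, and Taxon 8 only — synapomorphy for {Taxon 2, Taxon 5, Taxon 7, Taxon 8}.
Most parsimonious ingroup topology: ((Taxon 1,(Taxon 5,((Taxon 2,Taxon 7),Taxon 8))),Taxon 4).
Changes per character on this tree: I: 1; II: 1; III: 1; IV: 1; V: 1; VI: 1.
Total = 6.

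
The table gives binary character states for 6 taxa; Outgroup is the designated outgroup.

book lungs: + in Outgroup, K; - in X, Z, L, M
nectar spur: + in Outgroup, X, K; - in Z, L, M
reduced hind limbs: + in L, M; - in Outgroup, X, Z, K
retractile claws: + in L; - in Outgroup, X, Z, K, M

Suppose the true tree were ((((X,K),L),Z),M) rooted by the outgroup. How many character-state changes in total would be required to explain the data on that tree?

Map each character onto ((((X,K),L),Z),M) (rooted by Outgroup) and count the minimum state changes it requires (Fitch parsimony):
book lungs: 2; nectar spur: 2; reduced hind limbs: 2; retractile claws: 1.
Total tree length = 7.

7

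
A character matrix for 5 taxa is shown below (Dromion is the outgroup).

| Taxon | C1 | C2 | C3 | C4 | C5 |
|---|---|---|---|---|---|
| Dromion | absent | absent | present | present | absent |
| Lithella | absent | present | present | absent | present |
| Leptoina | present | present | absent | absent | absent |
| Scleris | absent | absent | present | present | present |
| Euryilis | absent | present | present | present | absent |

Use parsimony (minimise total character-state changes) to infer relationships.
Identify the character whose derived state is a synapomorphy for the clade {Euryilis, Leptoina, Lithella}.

Character polarity is set by the outgroup: the derived state is whichever differs from the outgroup's state, so for C3, C4 the derived state is 'absent', and for the remaining characters it is 'present'.
C1 (derived state 'present') is unique to Leptoina (autapomorphy; uninformative for grouping).
Only Euryilis, Leptoina, and Lithella show the derived state 'present' for C2, supporting them as a clade.
C3: derived state 'absent' in Leptoina only — an autapomorphy, so it tells us nothing about relationships among taxa.
C4: derived state 'absent' in Leptoina and Lithella only — synapomorphy for {Leptoina, Lithella}.
C5 groups Lithella and Scleris, which is incompatible with the clades supported by the remaining characters; treating it as convergent (homoplasy) costs fewer steps than any alternative tree.
Most parsimonious ingroup topology: (((Lithella,Leptoina),Euryilis),Scleris).
The clade {Euryilis, Leptoina, Lithella} is supported by C2: its derived state 'present' occurs in exactly those taxa and in no other taxon (including the outgroup).

C2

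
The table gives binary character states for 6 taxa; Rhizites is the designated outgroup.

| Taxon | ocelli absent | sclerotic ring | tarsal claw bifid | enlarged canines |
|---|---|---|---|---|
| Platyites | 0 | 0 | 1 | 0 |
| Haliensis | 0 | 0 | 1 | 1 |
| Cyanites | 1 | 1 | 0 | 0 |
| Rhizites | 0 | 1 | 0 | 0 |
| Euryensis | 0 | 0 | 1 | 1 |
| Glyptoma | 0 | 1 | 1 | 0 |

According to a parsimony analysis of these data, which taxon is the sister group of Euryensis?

Haliensis

Character polarity is set by the outgroup: the derived state is whichever differs from the outgroup's state, so for sclerotic ring the derived state is '0', and for the remaining characters it is '1'.
ocelli absent: derived state '1' in Cyanites only — an autapomorphy, so it tells us nothing about relationships among taxa.
sclerotic ring (derived state '0') is shared by Euryensis, Haliensis, and Platyites — a synapomorphy uniting that clade.
Only Euryensis, Glyptoma, Haliensis, and Platyites show the derived state '1' for tarsal claw bifid, supporting them as a clade.
Only Euryensis and Haliensis show the derived state '1' for enlarged canines, supporting them as a clade.
Most parsimonious ingroup topology: ((((Haliensis,Euryensis),Platyites),Glyptoma),Cyanites).
Euryensis and Haliensis form a cherry on this tree, so they are sister taxa.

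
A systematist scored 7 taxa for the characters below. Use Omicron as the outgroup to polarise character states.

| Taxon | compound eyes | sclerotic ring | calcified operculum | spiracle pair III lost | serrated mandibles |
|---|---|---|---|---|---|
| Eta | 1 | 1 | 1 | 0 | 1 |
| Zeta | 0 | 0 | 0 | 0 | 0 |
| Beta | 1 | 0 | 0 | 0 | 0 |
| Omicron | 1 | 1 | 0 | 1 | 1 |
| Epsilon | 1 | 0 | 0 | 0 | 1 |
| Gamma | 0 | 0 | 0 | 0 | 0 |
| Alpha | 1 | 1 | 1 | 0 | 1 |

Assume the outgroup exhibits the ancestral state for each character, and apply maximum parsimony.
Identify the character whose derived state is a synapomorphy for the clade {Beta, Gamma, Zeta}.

serrated mandibles

Character polarity is set by the outgroup: the derived state is whichever differs from the outgroup's state, so for compound eyes, sclerotic ring, spiracle pair III lost, serrated mandibles the derived state is '0', and for the remaining characters it is '1'.
compound eyes (derived state '0') is shared by Gamma and Zeta — a synapomorphy uniting that clade.
sclerotic ring (derived state '0') is shared by Beta, Epsilon, Gamma, and Zeta — a synapomorphy uniting that clade.
calcified operculum: derived state '1' in Alpha and Eta only — synapomorphy for {Alpha, Eta}.
All ingroup taxa share the derived state '0' for spiracle pair III lost; it defines the ingroup but does not resolve relationships within it.
serrated mandibles: derived state '0' in Beta, Gamma, and Zeta only — synapomorphy for {Beta, Gamma, Zeta}.
Most parsimonious ingroup topology: ((Epsilon,((Zeta,Gamma),Beta)),(Alpha,Eta)).
The clade {Beta, Gamma, Zeta} is supported by serrated mandibles: its derived state '0' occurs in exactly those taxa and in no other taxon (including the outgroup).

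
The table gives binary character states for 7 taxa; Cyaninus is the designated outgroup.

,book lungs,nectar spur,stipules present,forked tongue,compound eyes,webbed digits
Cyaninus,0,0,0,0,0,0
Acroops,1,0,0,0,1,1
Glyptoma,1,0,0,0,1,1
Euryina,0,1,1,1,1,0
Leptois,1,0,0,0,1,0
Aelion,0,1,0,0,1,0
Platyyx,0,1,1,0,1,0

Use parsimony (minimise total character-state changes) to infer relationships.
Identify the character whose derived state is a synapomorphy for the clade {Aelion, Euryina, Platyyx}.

nectar spur

The outgroup has state '0' for every character, so '1' is the derived state throughout.
book lungs (derived state '1') is shared by Acroops, Glyptoma, and Leptois — a synapomorphy uniting that clade.
nectar spur (derived state '1') is shared by Aelion, Euryina, and Platyyx — a synapomorphy uniting that clade.
Only Euryina and Platyyx show the derived state '1' for stipules present, supporting them as a clade.
forked tongue (derived state '1') is unique to Euryina (autapomorphy; uninformative for grouping).
All ingroup taxa share the derived state '1' for compound eyes; it defines the ingroup but does not resolve relationships within it.
Only Acroops and Glyptoma show the derived state '1' for webbed digits, supporting them as a clade.
Most parsimonious ingroup topology: (((Acroops,Glyptoma),Leptois),((Euryina,Platyyx),Aelion)).
The clade {Aelion, Euryina, Platyyx} is supported by nectar spur: its derived state '1' occurs in exactly those taxa and in no other taxon (including the outgroup).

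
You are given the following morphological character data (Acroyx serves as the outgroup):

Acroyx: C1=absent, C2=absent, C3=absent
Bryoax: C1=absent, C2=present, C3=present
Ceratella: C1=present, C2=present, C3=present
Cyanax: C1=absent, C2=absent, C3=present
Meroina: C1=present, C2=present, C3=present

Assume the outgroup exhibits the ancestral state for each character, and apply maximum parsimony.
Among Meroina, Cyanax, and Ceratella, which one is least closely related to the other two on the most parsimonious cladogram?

The outgroup has state 'absent' for every character, so 'present' is the derived state throughout.
C1 (derived state 'present') is shared by Ceratella and Meroina — a synapomorphy uniting that clade.
C2: derived state 'present' in Bryoax, Ceratella, and Meroina only — synapomorphy for {Bryoax, Ceratella, Meroina}.
All ingroup taxa share the derived state 'present' for C3; it defines the ingroup but does not resolve relationships within it.
Most parsimonious ingroup topology: ((Bryoax,(Ceratella,Meroina)),Cyanax).
Ceratella and Meroina share a more recent common ancestor with each other than either does with Cyanax, so Cyanax is the least closely related of the three.

Cyanax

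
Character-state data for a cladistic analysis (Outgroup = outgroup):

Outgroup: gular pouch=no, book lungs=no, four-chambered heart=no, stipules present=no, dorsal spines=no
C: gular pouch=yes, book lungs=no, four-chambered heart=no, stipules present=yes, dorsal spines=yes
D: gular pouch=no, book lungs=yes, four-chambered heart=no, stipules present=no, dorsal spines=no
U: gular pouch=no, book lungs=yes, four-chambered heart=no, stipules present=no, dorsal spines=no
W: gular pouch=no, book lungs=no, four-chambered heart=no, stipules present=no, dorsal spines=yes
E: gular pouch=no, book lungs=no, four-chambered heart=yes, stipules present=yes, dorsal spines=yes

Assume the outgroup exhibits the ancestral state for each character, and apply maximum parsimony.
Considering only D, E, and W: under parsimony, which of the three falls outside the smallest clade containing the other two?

D

The outgroup has state 'no' for every character, so 'yes' is the derived state throughout.
gular pouch: derived state 'yes' in C only — an autapomorphy, so it tells us nothing about relationships among taxa.
book lungs (derived state 'yes') is shared by D and U — a synapomorphy uniting that clade.
four-chambered heart (derived state 'yes') is unique to E (autapomorphy; uninformative for grouping).
stipules present: derived state 'yes' in C and E only — synapomorphy for {C, E}.
dorsal spines (derived state 'yes') is shared by C, E, and W — a synapomorphy uniting that clade.
Most parsimonious ingroup topology: (((C,E),W),(D,U)).
E and W share a more recent common ancestor with each other than either does with D, so D is the least closely related of the three.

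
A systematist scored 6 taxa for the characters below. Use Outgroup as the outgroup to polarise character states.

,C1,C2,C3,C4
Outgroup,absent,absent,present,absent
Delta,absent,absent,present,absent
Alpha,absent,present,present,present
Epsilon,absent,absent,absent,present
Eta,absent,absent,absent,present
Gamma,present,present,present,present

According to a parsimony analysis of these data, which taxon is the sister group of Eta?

Character polarity is set by the outgroup: the derived state is whichever differs from the outgroup's state, so for C3 the derived state is 'absent', and for the remaining characters it is 'present'.
C1 (derived state 'present') is unique to Gamma (autapomorphy; uninformative for grouping).
Only Alpha and Gamma show the derived state 'present' for C2, supporting them as a clade.
C3 (derived state 'absent') is shared by Epsilon and Eta — a synapomorphy uniting that clade.
C4 (derived state 'present') is shared by Alpha, Epsilon, Eta, and Gamma — a synapomorphy uniting that clade.
Most parsimonious ingroup topology: (Delta,((Alpha,Gamma),(Epsilon,Eta))).
Eta and Epsilon form a cherry on this tree, so they are sister taxa.

Epsilon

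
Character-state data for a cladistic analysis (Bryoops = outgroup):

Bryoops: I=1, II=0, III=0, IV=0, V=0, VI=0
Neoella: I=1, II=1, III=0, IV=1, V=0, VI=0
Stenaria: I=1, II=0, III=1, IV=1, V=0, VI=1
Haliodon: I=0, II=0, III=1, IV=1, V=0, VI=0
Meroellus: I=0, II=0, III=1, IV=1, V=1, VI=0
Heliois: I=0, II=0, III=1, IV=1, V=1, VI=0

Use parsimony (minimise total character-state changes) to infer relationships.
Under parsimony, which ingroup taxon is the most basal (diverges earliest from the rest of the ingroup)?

Neoella

Character polarity is set by the outgroup: the derived state is whichever differs from the outgroup's state, so for I the derived state is '0', and for the remaining characters it is '1'.
I (derived state '0') is shared by Haliodon, Heliois, and Meroellus — a synapomorphy uniting that clade.
II: derived state '1' in Neoella only — an autapomorphy, so it tells us nothing about relationships among taxa.
III: derived state '1' in Haliodon, Heliois, Meroellus, and Stenaria only — synapomorphy for {Haliodon, Heliois, Meroellus, Stenaria}.
IV (derived state '1') is shared by all ingroup taxa — unites the whole ingroup.
V: derived state '1' in Heliois and Meroellus only — synapomorphy for {Heliois, Meroellus}.
VI: derived state '1' in Stenaria only — an autapomorphy, so it tells us nothing about relationships among taxa.
Most parsimonious ingroup topology: (Neoella,(Stenaria,(Haliodon,(Meroellus,Heliois)))).
Neoella is sister to the clade containing all other ingroup taxa, so it is the earliest-diverging (most basal) ingroup lineage.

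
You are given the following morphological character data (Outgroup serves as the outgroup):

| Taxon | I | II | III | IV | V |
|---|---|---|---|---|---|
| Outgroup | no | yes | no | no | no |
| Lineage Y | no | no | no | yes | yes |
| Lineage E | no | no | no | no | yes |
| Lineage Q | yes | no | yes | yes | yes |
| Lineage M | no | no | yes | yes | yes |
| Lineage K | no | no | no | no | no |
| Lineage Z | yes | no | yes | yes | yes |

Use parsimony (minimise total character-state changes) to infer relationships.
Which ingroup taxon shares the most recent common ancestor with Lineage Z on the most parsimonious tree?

Lineage Q

Character polarity is set by the outgroup: the derived state is whichever differs from the outgroup's state, so for II the derived state is 'no', and for the remaining characters it is 'yes'.
Only Lineage Q and Lineage Z show the derived state 'yes' for I, supporting them as a clade.
All ingroup taxa share the derived state 'no' for II; it defines the ingroup but does not resolve relationships within it.
III: derived state 'yes' in Lineage M, Lineage Q, and Lineage Z only — synapomorphy for {Lineage M, Lineage Q, Lineage Z}.
IV (derived state 'yes') is shared by Lineage M, Lineage Q, Lineage Y, and Lineage Z — a synapomorphy uniting that clade.
V (derived state 'yes') is shared by Lineage E, Lineage M, Lineage Q, Lineage Y, and Lineage Z — a synapomorphy uniting that clade.
Most parsimonious ingroup topology: (((Lineage Y,((Lineage Q,Lineage Z),Lineage M)),Lineage E),Lineage K).
Lineage Z and Lineage Q form a cherry on this tree, so they are sister taxa.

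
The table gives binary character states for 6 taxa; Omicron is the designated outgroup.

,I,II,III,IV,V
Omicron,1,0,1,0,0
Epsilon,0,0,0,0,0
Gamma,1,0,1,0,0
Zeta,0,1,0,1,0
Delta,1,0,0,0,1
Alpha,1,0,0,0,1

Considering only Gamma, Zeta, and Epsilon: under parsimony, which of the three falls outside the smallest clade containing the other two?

Gamma

Character polarity is set by the outgroup: the derived state is whichever differs from the outgroup's state, so for I, III the derived state is '0', and for the remaining characters it is '1'.
Only Epsilon and Zeta show the derived state '0' for I, supporting them as a clade.
II (derived state '1') is unique to Zeta (autapomorphy; uninformative for grouping).
III: derived state '0' in Alpha, Delta, Epsilon, and Zeta only — synapomorphy for {Alpha, Delta, Epsilon, Zeta}.
IV: derived state '1' in Zeta only — an autapomorphy, so it tells us nothing about relationships among taxa.
V: derived state '1' in Alpha and Delta only — synapomorphy for {Alpha, Delta}.
Most parsimonious ingroup topology: (((Epsilon,Zeta),(Delta,Alpha)),Gamma).
Zeta and Epsilon share a more recent common ancestor with each other than either does with Gamma, so Gamma is the least closely related of the three.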